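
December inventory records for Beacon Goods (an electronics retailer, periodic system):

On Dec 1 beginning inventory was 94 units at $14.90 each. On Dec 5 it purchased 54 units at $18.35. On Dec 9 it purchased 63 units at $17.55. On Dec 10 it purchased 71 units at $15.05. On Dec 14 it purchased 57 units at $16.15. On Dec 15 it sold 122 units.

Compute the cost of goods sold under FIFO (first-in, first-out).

Dec 15, 122 sold [FIFO — oldest first]: 94 @ $14.90 + 28 @ $18.35 = $1,914.40
Ending inventory: 26 @ $18.35 + 63 @ $17.55 + 71 @ $15.05 + 57 @ $16.15 = $3,571.85

COGS = $1,914.40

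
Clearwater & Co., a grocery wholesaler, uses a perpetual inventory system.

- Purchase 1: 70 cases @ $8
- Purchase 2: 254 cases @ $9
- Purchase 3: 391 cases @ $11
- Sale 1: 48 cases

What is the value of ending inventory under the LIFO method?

Ending inventory = $6,619

Sale 1 (48) [LIFO — newest first]: 48 @ $11 = $528
Ending inventory: 70 @ $8 + 254 @ $9 + 343 @ $11 = $6,619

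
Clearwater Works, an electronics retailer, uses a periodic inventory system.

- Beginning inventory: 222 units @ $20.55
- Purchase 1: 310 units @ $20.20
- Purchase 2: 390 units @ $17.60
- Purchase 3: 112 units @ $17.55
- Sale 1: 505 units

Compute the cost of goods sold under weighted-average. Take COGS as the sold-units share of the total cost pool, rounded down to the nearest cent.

COGS = $9,598.76

Sale 1, sell 505: 505/1034 × $19,653.70 → $9,598.76
Ending inventory (cost pool remaining) = $10,054.94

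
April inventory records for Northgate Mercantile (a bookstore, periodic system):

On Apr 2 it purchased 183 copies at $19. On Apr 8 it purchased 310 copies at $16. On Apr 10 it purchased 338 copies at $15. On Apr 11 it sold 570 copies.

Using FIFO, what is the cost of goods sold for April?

COGS = $9,592

Apr 11, 570 sold [FIFO — oldest first]: 183 @ $19 + 310 @ $16 + 77 @ $15 = $9,592
Ending inventory: 261 @ $15 = $3,915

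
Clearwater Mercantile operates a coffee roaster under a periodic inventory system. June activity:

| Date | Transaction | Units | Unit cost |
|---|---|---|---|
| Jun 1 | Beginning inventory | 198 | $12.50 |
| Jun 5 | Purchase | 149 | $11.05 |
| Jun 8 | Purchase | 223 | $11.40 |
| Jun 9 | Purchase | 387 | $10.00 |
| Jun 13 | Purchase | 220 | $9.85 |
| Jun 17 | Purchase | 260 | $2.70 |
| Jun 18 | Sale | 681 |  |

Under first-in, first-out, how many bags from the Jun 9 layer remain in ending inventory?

276

Jun 18, 681 sold [FIFO — oldest first]: 198 @ $12.50 + 149 @ $11.05 + 223 @ $11.40 + 111 @ $10.00 = $7,773.65
Ending inventory: 276 @ $10.00 + 220 @ $9.85 + 260 @ $2.70 = $5,629.00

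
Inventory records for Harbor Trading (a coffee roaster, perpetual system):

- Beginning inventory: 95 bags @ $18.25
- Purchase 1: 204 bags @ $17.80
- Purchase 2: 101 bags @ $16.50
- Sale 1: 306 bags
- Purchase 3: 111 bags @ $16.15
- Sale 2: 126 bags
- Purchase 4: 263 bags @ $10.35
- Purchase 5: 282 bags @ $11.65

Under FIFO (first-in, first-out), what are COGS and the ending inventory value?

Sale 1 (306) [FIFO — oldest first]: 95 @ $18.25 + 204 @ $17.80 + 7 @ $16.50 = $5,480.45
Sale 2 (126) [FIFO — oldest first]: 94 @ $16.50 + 32 @ $16.15 = $2,067.80
Total COGS = $5,480.45 + $2,067.80 = $7,548.25
Ending inventory: 79 @ $16.15 + 263 @ $10.35 + 282 @ $11.65 = $7,283.20

COGS = $7,548.25; ending inventory = $7,283.20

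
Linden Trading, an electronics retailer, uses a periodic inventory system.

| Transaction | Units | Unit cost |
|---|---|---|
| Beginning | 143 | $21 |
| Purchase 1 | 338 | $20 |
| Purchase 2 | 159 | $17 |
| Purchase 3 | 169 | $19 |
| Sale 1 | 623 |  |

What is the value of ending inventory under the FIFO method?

Sale 1 (623) [FIFO — oldest first]: 143 @ $21 + 338 @ $20 + 142 @ $17 = $12,177
Ending inventory: 17 @ $17 + 169 @ $19 = $3,500

Ending inventory = $3,500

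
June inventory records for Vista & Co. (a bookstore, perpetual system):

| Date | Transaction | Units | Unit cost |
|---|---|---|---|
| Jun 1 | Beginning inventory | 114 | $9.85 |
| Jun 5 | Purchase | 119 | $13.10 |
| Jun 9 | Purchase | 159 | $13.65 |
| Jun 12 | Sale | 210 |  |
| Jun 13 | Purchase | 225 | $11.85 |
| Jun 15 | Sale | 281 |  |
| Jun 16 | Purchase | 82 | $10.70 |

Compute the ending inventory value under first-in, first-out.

Jun 12, 210 sold [FIFO — oldest first]: 114 @ $9.85 + 96 @ $13.10 = $2,380.50
Jun 15, 281 sold [FIFO — oldest first]: 23 @ $13.10 + 159 @ $13.65 + 99 @ $11.85 = $3,644.80
Total COGS = $2,380.50 + $3,644.80 = $6,025.30
Ending inventory: 126 @ $11.85 + 82 @ $10.70 = $2,370.50

Ending inventory = $2,370.50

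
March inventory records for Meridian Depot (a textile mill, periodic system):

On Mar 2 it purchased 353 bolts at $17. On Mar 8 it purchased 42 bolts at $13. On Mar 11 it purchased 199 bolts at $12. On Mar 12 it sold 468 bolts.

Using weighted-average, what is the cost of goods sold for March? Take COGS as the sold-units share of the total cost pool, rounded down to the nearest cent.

Mar 12, sell 468: 468/594 × $8,935.00 → $7,039.69
Ending inventory (cost pool remaining) = $1,895.31

COGS = $7,039.69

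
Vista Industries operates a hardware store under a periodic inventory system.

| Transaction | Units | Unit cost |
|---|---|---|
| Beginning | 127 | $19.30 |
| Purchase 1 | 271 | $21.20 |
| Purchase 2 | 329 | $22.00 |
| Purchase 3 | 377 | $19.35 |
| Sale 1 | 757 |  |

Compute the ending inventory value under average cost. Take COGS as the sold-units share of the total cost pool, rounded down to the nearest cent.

Ending inventory = $7,144.07

Sale 1, sell 757: 757/1104 × $22,729.25 → $15,585.18
Ending inventory (cost pool remaining) = $7,144.07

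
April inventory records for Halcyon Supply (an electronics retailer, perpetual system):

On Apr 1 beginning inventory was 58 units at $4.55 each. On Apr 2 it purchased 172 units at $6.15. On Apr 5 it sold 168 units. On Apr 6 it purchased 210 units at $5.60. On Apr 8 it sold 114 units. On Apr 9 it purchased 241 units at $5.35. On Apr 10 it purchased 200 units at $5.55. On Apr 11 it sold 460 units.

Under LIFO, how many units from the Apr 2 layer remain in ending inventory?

Apr 5, 168 sold [LIFO — newest first]: 168 @ $6.15 = $1,033.20
Apr 8, 114 sold [LIFO — newest first]: 114 @ $5.60 = $638.40
Apr 11, 460 sold [LIFO — newest first]: 200 @ $5.55 + 241 @ $5.35 + 19 @ $5.60 = $2,505.75
Total COGS = $1,033.20 + $638.40 + $2,505.75 = $4,177.35
Ending inventory: 58 @ $4.55 + 4 @ $6.15 + 77 @ $5.60 = $719.70

4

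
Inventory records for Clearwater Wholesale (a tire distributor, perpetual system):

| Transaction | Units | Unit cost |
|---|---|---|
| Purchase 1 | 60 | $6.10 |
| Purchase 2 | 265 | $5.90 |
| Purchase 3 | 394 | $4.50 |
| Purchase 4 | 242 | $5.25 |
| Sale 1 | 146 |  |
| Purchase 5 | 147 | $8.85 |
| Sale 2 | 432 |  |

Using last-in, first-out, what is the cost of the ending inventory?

Ending inventory = $2,852.00

Sale 1 (146) [LIFO — newest first]: 146 @ $5.25 = $766.50
Sale 2 (432) [LIFO — newest first]: 147 @ $8.85 + 96 @ $5.25 + 189 @ $4.50 = $2,655.45
Total COGS = $766.50 + $2,655.45 = $3,421.95
Ending inventory: 60 @ $6.10 + 265 @ $5.90 + 205 @ $4.50 = $2,852.00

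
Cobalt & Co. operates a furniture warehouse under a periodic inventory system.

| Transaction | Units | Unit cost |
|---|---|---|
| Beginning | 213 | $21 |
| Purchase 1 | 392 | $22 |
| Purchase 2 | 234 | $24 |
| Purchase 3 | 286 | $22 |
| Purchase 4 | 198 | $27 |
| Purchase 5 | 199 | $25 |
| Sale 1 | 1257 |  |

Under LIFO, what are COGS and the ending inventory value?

Sale 1 (1257) [LIFO — newest first]: 199 @ $25 + 198 @ $27 + 286 @ $22 + 234 @ $24 + 340 @ $22 = $29,709
Ending inventory: 213 @ $21 + 52 @ $22 = $5,617

COGS = $29,709; ending inventory = $5,617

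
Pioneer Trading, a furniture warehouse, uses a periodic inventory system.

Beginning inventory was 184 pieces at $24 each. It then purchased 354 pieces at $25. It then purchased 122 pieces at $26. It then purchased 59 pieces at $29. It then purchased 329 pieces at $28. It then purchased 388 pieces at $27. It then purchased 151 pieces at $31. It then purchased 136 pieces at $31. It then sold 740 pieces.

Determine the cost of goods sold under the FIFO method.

COGS = $18,737

Sale 1 (740) [FIFO — oldest first]: 184 @ $24 + 354 @ $25 + 122 @ $26 + 59 @ $29 + 21 @ $28 = $18,737
Ending inventory: 308 @ $28 + 388 @ $27 + 151 @ $31 + 136 @ $31 = $27,997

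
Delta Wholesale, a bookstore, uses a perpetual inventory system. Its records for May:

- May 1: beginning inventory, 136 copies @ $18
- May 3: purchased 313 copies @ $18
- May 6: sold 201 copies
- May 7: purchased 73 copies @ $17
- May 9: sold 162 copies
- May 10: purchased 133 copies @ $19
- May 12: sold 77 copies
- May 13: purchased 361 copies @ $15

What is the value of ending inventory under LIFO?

Ending inventory = $9,341

May 6, 201 sold [LIFO — newest first]: 201 @ $18 = $3,618
May 9, 162 sold [LIFO — newest first]: 73 @ $17 + 89 @ $18 = $2,843
May 12, 77 sold [LIFO — newest first]: 77 @ $19 = $1,463
Total COGS = $3,618 + $2,843 + $1,463 = $7,924
Ending inventory: 136 @ $18 + 23 @ $18 + 56 @ $19 + 361 @ $15 = $9,341
Check: goods available $17,265 = COGS $7,924 + ending $9,341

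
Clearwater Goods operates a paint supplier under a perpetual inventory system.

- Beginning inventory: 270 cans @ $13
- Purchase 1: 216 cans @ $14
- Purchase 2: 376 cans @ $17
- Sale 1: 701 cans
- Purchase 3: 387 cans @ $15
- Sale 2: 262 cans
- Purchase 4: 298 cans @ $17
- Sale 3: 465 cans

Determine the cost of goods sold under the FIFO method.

COGS = $21,774

Sale 1 (701) [FIFO — oldest first]: 270 @ $13 + 216 @ $14 + 215 @ $17 = $10,189
Sale 2 (262) [FIFO — oldest first]: 161 @ $17 + 101 @ $15 = $4,252
Sale 3 (465) [FIFO — oldest first]: 286 @ $15 + 179 @ $17 = $7,333
Total COGS = $10,189 + $4,252 + $7,333 = $21,774
Ending inventory: 119 @ $17 = $2,023
Check: goods available $23,797 = COGS $21,774 + ending $2,023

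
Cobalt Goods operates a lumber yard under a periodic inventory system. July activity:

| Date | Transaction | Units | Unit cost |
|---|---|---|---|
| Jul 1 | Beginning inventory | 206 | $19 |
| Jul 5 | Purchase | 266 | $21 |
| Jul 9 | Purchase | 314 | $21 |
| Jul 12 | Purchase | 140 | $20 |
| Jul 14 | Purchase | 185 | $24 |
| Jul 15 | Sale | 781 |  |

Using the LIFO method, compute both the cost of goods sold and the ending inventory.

Jul 15, 781 sold [LIFO — newest first]: 185 @ $24 + 140 @ $20 + 314 @ $21 + 142 @ $21 = $16,816
Ending inventory: 206 @ $19 + 124 @ $21 = $6,518
Check: goods available $23,334 = COGS $16,816 + ending $6,518

COGS = $16,816; ending inventory = $6,518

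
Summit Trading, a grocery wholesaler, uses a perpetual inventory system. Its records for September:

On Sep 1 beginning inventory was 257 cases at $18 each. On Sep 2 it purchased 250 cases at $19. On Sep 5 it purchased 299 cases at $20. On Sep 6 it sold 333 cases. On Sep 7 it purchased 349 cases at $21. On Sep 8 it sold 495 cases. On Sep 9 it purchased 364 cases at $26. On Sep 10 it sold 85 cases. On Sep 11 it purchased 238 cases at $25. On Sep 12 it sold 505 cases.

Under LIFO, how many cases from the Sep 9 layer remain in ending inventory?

Sep 6, 333 sold [LIFO — newest first]: 299 @ $20 + 34 @ $19 = $6,626
Sep 8, 495 sold [LIFO — newest first]: 349 @ $21 + 146 @ $19 = $10,103
Sep 10, 85 sold [LIFO — newest first]: 85 @ $26 = $2,210
Sep 12, 505 sold [LIFO — newest first]: 238 @ $25 + 267 @ $26 = $12,892
Total COGS = $6,626 + $10,103 + $2,210 + $12,892 = $31,831
Ending inventory: 257 @ $18 + 70 @ $19 + 12 @ $26 = $6,268

12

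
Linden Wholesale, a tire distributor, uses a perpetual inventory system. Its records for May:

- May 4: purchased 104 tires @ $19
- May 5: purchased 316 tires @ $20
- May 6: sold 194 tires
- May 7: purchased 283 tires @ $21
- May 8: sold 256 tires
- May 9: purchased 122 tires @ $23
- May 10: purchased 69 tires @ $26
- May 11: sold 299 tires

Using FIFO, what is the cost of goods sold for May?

COGS = $15,297

May 6, 194 sold [FIFO — oldest first]: 104 @ $19 + 90 @ $20 = $3,776
May 8, 256 sold [FIFO — oldest first]: 226 @ $20 + 30 @ $21 = $5,150
May 11, 299 sold [FIFO — oldest first]: 253 @ $21 + 46 @ $23 = $6,371
Total COGS = $3,776 + $5,150 + $6,371 = $15,297
Ending inventory: 76 @ $23 + 69 @ $26 = $3,542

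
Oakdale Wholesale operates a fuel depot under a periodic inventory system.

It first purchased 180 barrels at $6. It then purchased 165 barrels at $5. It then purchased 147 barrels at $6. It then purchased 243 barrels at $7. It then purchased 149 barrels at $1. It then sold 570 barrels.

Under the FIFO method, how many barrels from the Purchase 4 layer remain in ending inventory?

165

Sale 1 (570) [FIFO — oldest first]: 180 @ $6 + 165 @ $5 + 147 @ $6 + 78 @ $7 = $3,333
Ending inventory: 165 @ $7 + 149 @ $1 = $1,304
Check: goods available $4,637 = COGS $3,333 + ending $1,304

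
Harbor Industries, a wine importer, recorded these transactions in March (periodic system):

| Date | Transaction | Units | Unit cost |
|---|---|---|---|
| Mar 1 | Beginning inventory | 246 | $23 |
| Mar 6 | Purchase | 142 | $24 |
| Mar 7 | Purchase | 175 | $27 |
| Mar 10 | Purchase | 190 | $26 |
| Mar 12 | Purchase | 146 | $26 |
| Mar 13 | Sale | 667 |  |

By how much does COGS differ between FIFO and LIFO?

$696

FIFO COGS: 246 @ $23 + 142 @ $24 + 175 @ $27 + 104 @ $26 = $16,495
LIFO COGS: 146 @ $26 + 190 @ $26 + 175 @ $27 + 142 @ $24 + 14 @ $23 = $17,191
Difference = |$16,495 − $17,191| = $696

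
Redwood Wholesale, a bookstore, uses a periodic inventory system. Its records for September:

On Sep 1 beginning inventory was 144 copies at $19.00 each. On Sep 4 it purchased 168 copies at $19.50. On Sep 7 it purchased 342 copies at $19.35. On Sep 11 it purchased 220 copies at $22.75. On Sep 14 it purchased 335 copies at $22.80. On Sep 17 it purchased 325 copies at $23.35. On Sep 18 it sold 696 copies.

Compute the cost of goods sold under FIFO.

Sep 18, 696 sold [FIFO — oldest first]: 144 @ $19.00 + 168 @ $19.50 + 342 @ $19.35 + 42 @ $22.75 = $13,585.20
Ending inventory: 178 @ $22.75 + 335 @ $22.80 + 325 @ $23.35 = $19,276.25

COGS = $13,585.20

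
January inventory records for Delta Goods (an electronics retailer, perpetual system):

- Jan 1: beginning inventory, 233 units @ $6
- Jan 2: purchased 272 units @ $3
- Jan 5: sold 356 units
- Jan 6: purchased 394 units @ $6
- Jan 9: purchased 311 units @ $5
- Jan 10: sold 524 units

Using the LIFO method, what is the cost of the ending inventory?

Ending inventory = $1,980

Jan 5, 356 sold [LIFO — newest first]: 272 @ $3 + 84 @ $6 = $1,320
Jan 10, 524 sold [LIFO — newest first]: 311 @ $5 + 213 @ $6 = $2,833
Total COGS = $1,320 + $2,833 = $4,153
Ending inventory: 149 @ $6 + 181 @ $6 = $1,980
Check: goods available $6,133 = COGS $4,153 + ending $1,980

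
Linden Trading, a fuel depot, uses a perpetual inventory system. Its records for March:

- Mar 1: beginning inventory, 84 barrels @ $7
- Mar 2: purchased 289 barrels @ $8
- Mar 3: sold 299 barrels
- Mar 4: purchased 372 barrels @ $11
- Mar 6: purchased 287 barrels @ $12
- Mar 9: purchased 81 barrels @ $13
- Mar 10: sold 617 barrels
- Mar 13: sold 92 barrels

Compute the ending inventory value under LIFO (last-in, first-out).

Ending inventory = $859

Mar 3, 299 sold [LIFO — newest first]: 289 @ $8 + 10 @ $7 = $2,382
Mar 10, 617 sold [LIFO — newest first]: 81 @ $13 + 287 @ $12 + 249 @ $11 = $7,236
Mar 13, 92 sold [LIFO — newest first]: 92 @ $11 = $1,012
Total COGS = $2,382 + $7,236 + $1,012 = $10,630
Ending inventory: 74 @ $7 + 31 @ $11 = $859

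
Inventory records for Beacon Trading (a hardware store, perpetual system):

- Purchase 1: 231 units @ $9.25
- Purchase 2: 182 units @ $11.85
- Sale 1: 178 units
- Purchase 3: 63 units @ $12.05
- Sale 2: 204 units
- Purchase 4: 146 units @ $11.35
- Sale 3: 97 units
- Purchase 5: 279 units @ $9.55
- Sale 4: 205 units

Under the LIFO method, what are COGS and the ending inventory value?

Sale 1 (178) [LIFO — newest first]: 178 @ $11.85 = $2,109.30
Sale 2 (204) [LIFO — newest first]: 63 @ $12.05 + 4 @ $11.85 + 137 @ $9.25 = $2,073.80
Sale 3 (97) [LIFO — newest first]: 97 @ $11.35 = $1,100.95
Sale 4 (205) [LIFO — newest first]: 205 @ $9.55 = $1,957.75
Total COGS = $2,109.30 + $2,073.80 + $1,100.95 + $1,957.75 = $7,241.80
Ending inventory: 94 @ $9.25 + 49 @ $11.35 + 74 @ $9.55 = $2,132.35
Check: goods available $9,374.15 = COGS $7,241.80 + ending $2,132.35

COGS = $7,241.80; ending inventory = $2,132.35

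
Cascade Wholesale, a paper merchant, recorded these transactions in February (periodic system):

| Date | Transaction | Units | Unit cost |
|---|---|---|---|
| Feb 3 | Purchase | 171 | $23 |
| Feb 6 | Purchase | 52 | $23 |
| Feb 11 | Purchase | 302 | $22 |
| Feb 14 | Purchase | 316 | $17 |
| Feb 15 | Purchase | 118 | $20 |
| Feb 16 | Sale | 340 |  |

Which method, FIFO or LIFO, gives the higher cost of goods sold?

FIFO COGS: 171 @ $23 + 52 @ $23 + 117 @ $22 = $7,703
LIFO COGS: 118 @ $20 + 222 @ $17 = $6,134

FIFO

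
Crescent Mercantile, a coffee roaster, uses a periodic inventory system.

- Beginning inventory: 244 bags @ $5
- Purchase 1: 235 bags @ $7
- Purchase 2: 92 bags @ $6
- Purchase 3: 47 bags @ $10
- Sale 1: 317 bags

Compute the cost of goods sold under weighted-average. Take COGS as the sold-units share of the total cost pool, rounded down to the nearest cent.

COGS = $1,993.81

Sale 1, sell 317: 317/618 × $3,887.00 → $1,993.81
Ending inventory (cost pool remaining) = $1,893.19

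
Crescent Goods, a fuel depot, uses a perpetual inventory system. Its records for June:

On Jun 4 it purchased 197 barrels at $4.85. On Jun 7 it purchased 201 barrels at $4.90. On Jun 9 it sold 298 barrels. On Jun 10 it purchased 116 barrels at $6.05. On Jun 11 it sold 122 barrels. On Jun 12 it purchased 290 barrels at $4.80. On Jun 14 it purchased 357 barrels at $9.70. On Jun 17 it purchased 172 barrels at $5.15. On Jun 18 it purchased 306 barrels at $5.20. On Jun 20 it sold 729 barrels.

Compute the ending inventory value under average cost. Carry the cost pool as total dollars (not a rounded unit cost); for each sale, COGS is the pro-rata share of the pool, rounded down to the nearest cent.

After Jun 4: 197 on hand, pool $955.45 (≈ $4.8500 each)
After Jun 7: 398 on hand, pool $1,940.35 (≈ $4.8753 each)
Jun 9, sell 298: 298/398 × $1,940.35 → $1,452.82
After Jun 10: 216 on hand, pool $1,189.33 (≈ $5.5062 each)
Jun 11, sell 122: 122/216 × $1,189.33 → $671.75
After Jun 12: 384 on hand, pool $1,909.58 (≈ $4.9729 each)
After Jun 14: 741 on hand, pool $5,372.48 (≈ $7.2503 each)
After Jun 17: 913 on hand, pool $6,258.28 (≈ $6.8546 each)
After Jun 18: 1219 on hand, pool $7,849.48 (≈ $6.4393 each)
Jun 20, sell 729: 729/1219 × $7,849.48 → $4,694.23
Total COGS = $1,452.82 + $671.75 + $4,694.23 = $6,818.80
Ending inventory (cost pool remaining) = $3,155.25
Check: goods available $9,974.05 = COGS $6,818.80 + ending $3,155.25

Ending inventory = $3,155.25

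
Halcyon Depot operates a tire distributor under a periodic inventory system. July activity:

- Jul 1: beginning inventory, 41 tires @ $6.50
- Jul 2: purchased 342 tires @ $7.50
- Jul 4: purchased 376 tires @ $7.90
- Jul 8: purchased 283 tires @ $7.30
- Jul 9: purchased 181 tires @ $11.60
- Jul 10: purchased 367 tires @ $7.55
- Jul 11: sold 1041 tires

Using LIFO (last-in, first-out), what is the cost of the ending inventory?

Ending inventory = $4,142.90

Jul 11, 1041 sold [LIFO — newest first]: 367 @ $7.55 + 181 @ $11.60 + 283 @ $7.30 + 210 @ $7.90 = $8,595.35
Ending inventory: 41 @ $6.50 + 342 @ $7.50 + 166 @ $7.90 = $4,142.90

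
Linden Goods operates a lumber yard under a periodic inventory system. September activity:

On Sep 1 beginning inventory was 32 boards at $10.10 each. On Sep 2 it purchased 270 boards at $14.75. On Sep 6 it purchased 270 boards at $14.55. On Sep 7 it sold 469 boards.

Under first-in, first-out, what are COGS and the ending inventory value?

COGS = $6,735.55; ending inventory = $1,498.65

Sep 7, 469 sold [FIFO — oldest first]: 32 @ $10.10 + 270 @ $14.75 + 167 @ $14.55 = $6,735.55
Ending inventory: 103 @ $14.55 = $1,498.65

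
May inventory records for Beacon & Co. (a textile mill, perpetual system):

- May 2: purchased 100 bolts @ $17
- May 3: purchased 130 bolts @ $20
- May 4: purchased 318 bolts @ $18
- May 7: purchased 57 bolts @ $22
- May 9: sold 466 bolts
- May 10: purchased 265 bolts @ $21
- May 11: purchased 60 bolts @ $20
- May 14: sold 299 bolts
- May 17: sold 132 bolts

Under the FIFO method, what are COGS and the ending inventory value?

COGS = $17,383; ending inventory = $660

May 9, 466 sold [FIFO — oldest first]: 100 @ $17 + 130 @ $20 + 236 @ $18 = $8,548
May 14, 299 sold [FIFO — oldest first]: 82 @ $18 + 57 @ $22 + 160 @ $21 = $6,090
May 17, 132 sold [FIFO — oldest first]: 105 @ $21 + 27 @ $20 = $2,745
Total COGS = $8,548 + $6,090 + $2,745 = $17,383
Ending inventory: 33 @ $20 = $660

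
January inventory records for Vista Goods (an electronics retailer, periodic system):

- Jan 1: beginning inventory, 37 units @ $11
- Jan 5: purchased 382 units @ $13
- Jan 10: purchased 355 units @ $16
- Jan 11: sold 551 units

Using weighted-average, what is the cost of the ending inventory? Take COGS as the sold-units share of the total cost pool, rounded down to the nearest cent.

Jan 11, sell 551: 551/774 × $11,053.00 → $7,868.47
Ending inventory (cost pool remaining) = $3,184.53
Check: goods available $11,053.00 = COGS $7,868.47 + ending $3,184.53

Ending inventory = $3,184.53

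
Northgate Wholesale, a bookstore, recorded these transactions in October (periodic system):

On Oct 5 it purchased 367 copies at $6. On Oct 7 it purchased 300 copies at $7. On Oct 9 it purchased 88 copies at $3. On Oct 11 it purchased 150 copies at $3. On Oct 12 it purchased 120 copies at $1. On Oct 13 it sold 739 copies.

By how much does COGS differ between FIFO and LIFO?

$1,098

FIFO COGS: 367 @ $6 + 300 @ $7 + 72 @ $3 = $4,518
LIFO COGS: 120 @ $1 + 150 @ $3 + 88 @ $3 + 300 @ $7 + 81 @ $6 = $3,420
Difference = |$4,518 − $3,420| = $1,098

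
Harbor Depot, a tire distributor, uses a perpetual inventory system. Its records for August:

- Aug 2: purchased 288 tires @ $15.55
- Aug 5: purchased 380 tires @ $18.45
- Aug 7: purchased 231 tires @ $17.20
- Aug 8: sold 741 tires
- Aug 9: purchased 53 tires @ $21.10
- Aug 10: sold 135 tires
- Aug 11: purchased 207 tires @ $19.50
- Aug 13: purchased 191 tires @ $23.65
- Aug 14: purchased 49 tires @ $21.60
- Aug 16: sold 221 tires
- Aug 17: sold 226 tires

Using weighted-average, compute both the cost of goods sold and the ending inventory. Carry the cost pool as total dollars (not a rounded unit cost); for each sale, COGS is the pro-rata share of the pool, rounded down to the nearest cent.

COGS = $24,595.39; ending inventory = $1,597.56

After Aug 2: 288 on hand, pool $4,478.40 (≈ $15.5500 each)
After Aug 5: 668 on hand, pool $11,489.40 (≈ $17.1997 each)
After Aug 7: 899 on hand, pool $15,462.60 (≈ $17.1998 each)
Aug 8, sell 741: 741/899 × $15,462.60 → $12,745.03
After Aug 9: 211 on hand, pool $3,835.87 (≈ $18.1795 each)
Aug 10, sell 135: 135/211 × $3,835.87 → $2,454.22
After Aug 11: 283 on hand, pool $5,418.15 (≈ $19.1454 each)
After Aug 13: 474 on hand, pool $9,935.30 (≈ $20.9605 each)
After Aug 14: 523 on hand, pool $10,993.70 (≈ $21.0205 each)
Aug 16, sell 221: 221/523 × $10,993.70 → $4,645.52
Aug 17, sell 226: 226/302 × $6,348.18 → $4,750.62
Total COGS = $12,745.03 + $2,454.22 + $4,645.52 + $4,750.62 = $24,595.39
Ending inventory (cost pool remaining) = $1,597.56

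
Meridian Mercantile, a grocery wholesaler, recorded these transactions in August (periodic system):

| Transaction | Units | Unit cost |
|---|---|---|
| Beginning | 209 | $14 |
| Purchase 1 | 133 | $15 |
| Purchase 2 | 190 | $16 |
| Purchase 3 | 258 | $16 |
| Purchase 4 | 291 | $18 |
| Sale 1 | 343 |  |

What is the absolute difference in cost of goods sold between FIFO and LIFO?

$1,133

FIFO COGS: 209 @ $14 + 133 @ $15 + 1 @ $16 = $4,937
LIFO COGS: 291 @ $18 + 52 @ $16 = $6,070
Difference = |$4,937 − $6,070| = $1,133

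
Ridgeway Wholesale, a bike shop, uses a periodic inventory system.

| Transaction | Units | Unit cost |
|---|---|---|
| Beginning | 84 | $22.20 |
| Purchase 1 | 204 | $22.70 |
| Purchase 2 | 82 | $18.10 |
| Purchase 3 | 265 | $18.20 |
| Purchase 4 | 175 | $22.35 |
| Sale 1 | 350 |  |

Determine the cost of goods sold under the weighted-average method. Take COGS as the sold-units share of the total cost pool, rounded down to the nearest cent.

COGS = $7,222.12

Sale 1, sell 350: 350/810 × $16,714.05 → $7,222.12
Ending inventory (cost pool remaining) = $9,491.93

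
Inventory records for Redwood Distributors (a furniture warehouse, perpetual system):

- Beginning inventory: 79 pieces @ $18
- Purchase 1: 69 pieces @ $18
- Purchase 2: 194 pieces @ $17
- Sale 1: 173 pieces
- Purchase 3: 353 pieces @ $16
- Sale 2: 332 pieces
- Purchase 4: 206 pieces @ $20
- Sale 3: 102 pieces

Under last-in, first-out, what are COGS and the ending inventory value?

COGS = $10,293; ending inventory = $5,437

Sale 1 (173) [LIFO — newest first]: 173 @ $17 = $2,941
Sale 2 (332) [LIFO — newest first]: 332 @ $16 = $5,312
Sale 3 (102) [LIFO — newest first]: 102 @ $20 = $2,040
Total COGS = $2,941 + $5,312 + $2,040 = $10,293
Ending inventory: 79 @ $18 + 69 @ $18 + 21 @ $17 + 21 @ $16 + 104 @ $20 = $5,437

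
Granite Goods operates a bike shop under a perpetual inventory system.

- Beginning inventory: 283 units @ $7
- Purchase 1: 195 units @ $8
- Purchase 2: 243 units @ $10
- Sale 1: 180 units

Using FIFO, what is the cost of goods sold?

COGS = $1,260

Sale 1 (180) [FIFO — oldest first]: 180 @ $7 = $1,260
Ending inventory: 103 @ $7 + 195 @ $8 + 243 @ $10 = $4,711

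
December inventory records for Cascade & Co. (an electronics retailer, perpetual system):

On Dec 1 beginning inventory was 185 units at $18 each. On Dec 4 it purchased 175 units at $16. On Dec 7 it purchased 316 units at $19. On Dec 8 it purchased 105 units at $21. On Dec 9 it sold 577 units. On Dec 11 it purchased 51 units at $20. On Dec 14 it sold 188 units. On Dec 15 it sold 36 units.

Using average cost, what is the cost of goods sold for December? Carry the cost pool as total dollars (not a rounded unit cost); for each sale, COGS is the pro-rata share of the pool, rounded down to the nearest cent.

After Dec 1: 185 on hand, pool $3,330.00 (≈ $18.0000 each)
After Dec 4: 360 on hand, pool $6,130.00 (≈ $17.0278 each)
After Dec 7: 676 on hand, pool $12,134.00 (≈ $17.9497 each)
After Dec 8: 781 on hand, pool $14,339.00 (≈ $18.3598 each)
Dec 9, sell 577: 577/781 × $14,339.00 → $10,593.60
After Dec 11: 255 on hand, pool $4,765.40 (≈ $18.6878 each)
Dec 14, sell 188: 188/255 × $4,765.40 → $3,513.31
Dec 15, sell 36: 36/67 × $1,252.09 → $672.76
Total COGS = $10,593.60 + $3,513.31 + $672.76 = $14,779.67
Ending inventory (cost pool remaining) = $579.33

COGS = $14,779.67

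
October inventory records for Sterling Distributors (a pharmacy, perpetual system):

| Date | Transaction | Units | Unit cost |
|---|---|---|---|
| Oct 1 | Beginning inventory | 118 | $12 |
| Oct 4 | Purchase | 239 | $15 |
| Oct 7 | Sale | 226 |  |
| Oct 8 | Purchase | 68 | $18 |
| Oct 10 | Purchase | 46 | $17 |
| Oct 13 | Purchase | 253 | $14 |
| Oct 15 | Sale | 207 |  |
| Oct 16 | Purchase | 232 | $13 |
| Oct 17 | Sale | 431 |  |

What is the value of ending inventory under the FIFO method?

Oct 7, 226 sold [FIFO — oldest first]: 118 @ $12 + 108 @ $15 = $3,036
Oct 15, 207 sold [FIFO — oldest first]: 131 @ $15 + 68 @ $18 + 8 @ $17 = $3,325
Oct 17, 431 sold [FIFO — oldest first]: 38 @ $17 + 253 @ $14 + 140 @ $13 = $6,008
Total COGS = $3,036 + $3,325 + $6,008 = $12,369
Ending inventory: 92 @ $13 = $1,196
Check: goods available $13,565 = COGS $12,369 + ending $1,196

Ending inventory = $1,196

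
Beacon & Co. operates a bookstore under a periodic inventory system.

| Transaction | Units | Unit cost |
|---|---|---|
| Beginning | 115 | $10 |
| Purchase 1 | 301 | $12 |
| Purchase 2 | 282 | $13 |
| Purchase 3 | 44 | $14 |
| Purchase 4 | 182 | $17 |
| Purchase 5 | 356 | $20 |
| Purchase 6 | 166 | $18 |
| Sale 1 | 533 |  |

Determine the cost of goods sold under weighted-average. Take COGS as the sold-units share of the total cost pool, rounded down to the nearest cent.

Sale 1, sell 533: 533/1446 × $22,246.00 → $8,199.94
Ending inventory (cost pool remaining) = $14,046.06

COGS = $8,199.94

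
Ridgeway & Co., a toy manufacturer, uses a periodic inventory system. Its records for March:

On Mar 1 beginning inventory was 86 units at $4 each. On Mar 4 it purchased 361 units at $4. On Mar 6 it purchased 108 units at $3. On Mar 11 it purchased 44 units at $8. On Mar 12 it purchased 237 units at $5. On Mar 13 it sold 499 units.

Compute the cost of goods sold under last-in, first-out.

COGS = $2,301

Mar 13, 499 sold [LIFO — newest first]: 237 @ $5 + 44 @ $8 + 108 @ $3 + 110 @ $4 = $2,301
Ending inventory: 86 @ $4 + 251 @ $4 = $1,348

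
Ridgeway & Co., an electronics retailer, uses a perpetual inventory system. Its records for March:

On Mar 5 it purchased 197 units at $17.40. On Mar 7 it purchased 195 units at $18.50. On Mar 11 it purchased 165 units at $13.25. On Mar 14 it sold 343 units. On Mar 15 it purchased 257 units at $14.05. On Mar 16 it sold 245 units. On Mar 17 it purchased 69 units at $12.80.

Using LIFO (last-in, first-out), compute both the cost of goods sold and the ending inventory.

Mar 14, 343 sold [LIFO — newest first]: 165 @ $13.25 + 178 @ $18.50 = $5,479.25
Mar 16, 245 sold [LIFO — newest first]: 245 @ $14.05 = $3,442.25
Total COGS = $5,479.25 + $3,442.25 = $8,921.50
Ending inventory: 197 @ $17.40 + 17 @ $18.50 + 12 @ $14.05 + 69 @ $12.80 = $4,794.10

COGS = $8,921.50; ending inventory = $4,794.10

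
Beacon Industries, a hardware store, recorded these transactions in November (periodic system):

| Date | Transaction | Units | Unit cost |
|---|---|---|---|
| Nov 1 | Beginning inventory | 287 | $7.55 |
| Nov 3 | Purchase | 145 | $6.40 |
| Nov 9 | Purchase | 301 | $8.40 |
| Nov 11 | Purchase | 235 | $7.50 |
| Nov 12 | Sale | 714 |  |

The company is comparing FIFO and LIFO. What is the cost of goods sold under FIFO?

FIFO COGS: 287 @ $7.55 + 145 @ $6.40 + 282 @ $8.40 = $5,463.65
LIFO COGS: 235 @ $7.50 + 301 @ $8.40 + 145 @ $6.40 + 33 @ $7.55 = $5,468.05

COGS = $5,463.65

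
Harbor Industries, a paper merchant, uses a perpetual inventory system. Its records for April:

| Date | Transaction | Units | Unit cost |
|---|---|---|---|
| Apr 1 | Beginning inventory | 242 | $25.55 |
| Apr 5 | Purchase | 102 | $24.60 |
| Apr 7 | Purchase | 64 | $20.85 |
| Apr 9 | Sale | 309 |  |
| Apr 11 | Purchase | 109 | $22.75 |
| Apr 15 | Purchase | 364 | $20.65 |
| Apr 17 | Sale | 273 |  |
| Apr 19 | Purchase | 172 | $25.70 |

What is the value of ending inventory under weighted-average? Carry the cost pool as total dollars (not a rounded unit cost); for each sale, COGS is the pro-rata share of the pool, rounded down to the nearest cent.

After Apr 1: 242 on hand, pool $6,183.10 (≈ $25.5500 each)
After Apr 5: 344 on hand, pool $8,692.30 (≈ $25.2683 each)
After Apr 7: 408 on hand, pool $10,026.70 (≈ $24.5752 each)
Apr 9, sell 309: 309/408 × $10,026.70 → $7,593.75
After Apr 11: 208 on hand, pool $4,912.70 (≈ $23.6187 each)
After Apr 15: 572 on hand, pool $12,429.30 (≈ $21.7295 each)
Apr 17, sell 273: 273/572 × $12,429.30 → $5,932.16
After Apr 19: 471 on hand, pool $10,917.54 (≈ $23.1795 each)
Total COGS = $7,593.75 + $5,932.16 = $13,525.91
Ending inventory (cost pool remaining) = $10,917.54
Check: goods available $24,443.45 = COGS $13,525.91 + ending $10,917.54

Ending inventory = $10,917.54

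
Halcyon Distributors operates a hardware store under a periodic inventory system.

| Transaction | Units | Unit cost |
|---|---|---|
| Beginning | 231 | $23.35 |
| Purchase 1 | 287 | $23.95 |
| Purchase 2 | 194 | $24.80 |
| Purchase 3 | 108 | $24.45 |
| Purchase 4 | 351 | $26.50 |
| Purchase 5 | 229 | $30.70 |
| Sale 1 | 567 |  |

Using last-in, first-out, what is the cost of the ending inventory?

Sale 1 (567) [LIFO — newest first]: 229 @ $30.70 + 338 @ $26.50 = $15,987.30
Ending inventory: 231 @ $23.35 + 287 @ $23.95 + 194 @ $24.80 + 108 @ $24.45 + 13 @ $26.50 = $20,063.80

Ending inventory = $20,063.80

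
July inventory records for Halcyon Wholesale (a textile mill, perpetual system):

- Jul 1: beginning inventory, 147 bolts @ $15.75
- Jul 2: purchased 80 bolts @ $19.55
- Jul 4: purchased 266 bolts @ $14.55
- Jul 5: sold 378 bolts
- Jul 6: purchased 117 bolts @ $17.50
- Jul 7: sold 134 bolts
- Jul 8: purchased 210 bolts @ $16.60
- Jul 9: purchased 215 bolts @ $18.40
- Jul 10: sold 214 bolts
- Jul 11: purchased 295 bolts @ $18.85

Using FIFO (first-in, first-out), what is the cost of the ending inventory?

Jul 5, 378 sold [FIFO — oldest first]: 147 @ $15.75 + 80 @ $19.55 + 151 @ $14.55 = $6,076.30
Jul 7, 134 sold [FIFO — oldest first]: 115 @ $14.55 + 19 @ $17.50 = $2,005.75
Jul 10, 214 sold [FIFO — oldest first]: 98 @ $17.50 + 116 @ $16.60 = $3,640.60
Total COGS = $6,076.30 + $2,005.75 + $3,640.60 = $11,722.65
Ending inventory: 94 @ $16.60 + 215 @ $18.40 + 295 @ $18.85 = $11,077.15
Check: goods available $22,799.80 = COGS $11,722.65 + ending $11,077.15

Ending inventory = $11,077.15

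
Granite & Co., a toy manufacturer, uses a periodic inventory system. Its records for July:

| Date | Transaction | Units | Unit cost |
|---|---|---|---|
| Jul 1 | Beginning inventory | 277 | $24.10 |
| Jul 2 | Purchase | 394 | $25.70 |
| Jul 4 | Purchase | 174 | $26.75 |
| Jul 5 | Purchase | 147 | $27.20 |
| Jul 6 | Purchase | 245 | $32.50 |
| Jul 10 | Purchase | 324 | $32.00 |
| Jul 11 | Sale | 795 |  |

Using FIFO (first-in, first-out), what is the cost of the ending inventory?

Ending inventory = $23,666.40

Jul 11, 795 sold [FIFO — oldest first]: 277 @ $24.10 + 394 @ $25.70 + 124 @ $26.75 = $20,118.50
Ending inventory: 50 @ $26.75 + 147 @ $27.20 + 245 @ $32.50 + 324 @ $32.00 = $23,666.40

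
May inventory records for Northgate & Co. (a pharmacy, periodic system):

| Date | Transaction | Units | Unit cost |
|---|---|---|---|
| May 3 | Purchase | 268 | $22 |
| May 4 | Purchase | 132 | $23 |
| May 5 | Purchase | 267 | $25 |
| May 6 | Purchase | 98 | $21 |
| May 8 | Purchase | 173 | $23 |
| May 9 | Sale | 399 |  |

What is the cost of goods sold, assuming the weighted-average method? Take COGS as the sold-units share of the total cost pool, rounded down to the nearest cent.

May 9, sell 399: 399/938 × $21,644.00 → $9,206.77
Ending inventory (cost pool remaining) = $12,437.23
Check: goods available $21,644.00 = COGS $9,206.77 + ending $12,437.23

COGS = $9,206.77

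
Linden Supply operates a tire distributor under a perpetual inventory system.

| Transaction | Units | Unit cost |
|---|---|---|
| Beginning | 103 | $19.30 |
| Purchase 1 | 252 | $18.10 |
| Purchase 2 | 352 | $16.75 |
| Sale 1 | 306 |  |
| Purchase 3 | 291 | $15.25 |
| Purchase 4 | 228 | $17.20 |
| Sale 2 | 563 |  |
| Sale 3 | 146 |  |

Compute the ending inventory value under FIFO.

Ending inventory = $3,629.20

Sale 1 (306) [FIFO — oldest first]: 103 @ $19.30 + 203 @ $18.10 = $5,662.20
Sale 2 (563) [FIFO — oldest first]: 49 @ $18.10 + 352 @ $16.75 + 162 @ $15.25 = $9,253.40
Sale 3 (146) [FIFO — oldest first]: 129 @ $15.25 + 17 @ $17.20 = $2,259.65
Total COGS = $5,662.20 + $9,253.40 + $2,259.65 = $17,175.25
Ending inventory: 211 @ $17.20 = $3,629.20
Check: goods available $20,804.45 = COGS $17,175.25 + ending $3,629.20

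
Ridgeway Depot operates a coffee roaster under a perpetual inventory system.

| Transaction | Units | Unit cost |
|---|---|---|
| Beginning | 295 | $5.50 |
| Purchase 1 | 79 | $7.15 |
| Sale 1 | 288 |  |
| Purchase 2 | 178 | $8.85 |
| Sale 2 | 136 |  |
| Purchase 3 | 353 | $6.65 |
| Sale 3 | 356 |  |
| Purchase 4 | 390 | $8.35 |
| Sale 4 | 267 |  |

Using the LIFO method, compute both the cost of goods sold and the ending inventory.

Sale 1 (288) [LIFO — newest first]: 79 @ $7.15 + 209 @ $5.50 = $1,714.35
Sale 2 (136) [LIFO — newest first]: 136 @ $8.85 = $1,203.60
Sale 3 (356) [LIFO — newest first]: 353 @ $6.65 + 3 @ $8.85 = $2,374.00
Sale 4 (267) [LIFO — newest first]: 267 @ $8.35 = $2,229.45
Total COGS = $1,714.35 + $1,203.60 + $2,374.00 + $2,229.45 = $7,521.40
Ending inventory: 86 @ $5.50 + 39 @ $8.85 + 123 @ $8.35 = $1,845.20
Check: goods available $9,366.60 = COGS $7,521.40 + ending $1,845.20

COGS = $7,521.40; ending inventory = $1,845.20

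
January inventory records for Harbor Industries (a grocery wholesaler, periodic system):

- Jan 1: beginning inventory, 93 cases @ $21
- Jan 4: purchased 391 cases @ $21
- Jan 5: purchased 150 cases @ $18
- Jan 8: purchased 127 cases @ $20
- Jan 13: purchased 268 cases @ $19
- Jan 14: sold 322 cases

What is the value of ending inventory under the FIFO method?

Ending inventory = $13,734

Jan 14, 322 sold [FIFO — oldest first]: 93 @ $21 + 229 @ $21 = $6,762
Ending inventory: 162 @ $21 + 150 @ $18 + 127 @ $20 + 268 @ $19 = $13,734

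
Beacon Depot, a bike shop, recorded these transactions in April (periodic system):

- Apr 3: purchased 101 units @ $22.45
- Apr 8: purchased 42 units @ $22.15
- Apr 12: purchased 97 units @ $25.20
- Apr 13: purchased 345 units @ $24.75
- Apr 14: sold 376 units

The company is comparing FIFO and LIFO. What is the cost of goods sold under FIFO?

FIFO COGS: 101 @ $22.45 + 42 @ $22.15 + 97 @ $25.20 + 136 @ $24.75 = $9,008.15
LIFO COGS: 345 @ $24.75 + 31 @ $25.20 = $9,319.95

COGS = $9,008.15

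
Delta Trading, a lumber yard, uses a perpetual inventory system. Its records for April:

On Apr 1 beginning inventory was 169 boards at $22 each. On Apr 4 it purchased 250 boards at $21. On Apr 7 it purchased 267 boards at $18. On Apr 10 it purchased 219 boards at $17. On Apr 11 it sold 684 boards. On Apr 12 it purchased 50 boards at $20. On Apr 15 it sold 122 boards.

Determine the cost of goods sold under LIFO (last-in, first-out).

Apr 11, 684 sold [LIFO — newest first]: 219 @ $17 + 267 @ $18 + 198 @ $21 = $12,687
Apr 15, 122 sold [LIFO — newest first]: 50 @ $20 + 52 @ $21 + 20 @ $22 = $2,532
Total COGS = $12,687 + $2,532 = $15,219
Ending inventory: 149 @ $22 = $3,278

COGS = $15,219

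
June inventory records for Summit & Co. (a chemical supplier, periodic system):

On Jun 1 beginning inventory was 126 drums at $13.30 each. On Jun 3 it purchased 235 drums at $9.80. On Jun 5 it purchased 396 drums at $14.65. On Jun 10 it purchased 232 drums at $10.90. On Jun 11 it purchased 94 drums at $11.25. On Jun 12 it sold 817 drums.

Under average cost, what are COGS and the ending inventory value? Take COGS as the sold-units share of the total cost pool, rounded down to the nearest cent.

Jun 12, sell 817: 817/1083 × $13,366.50 → $10,083.50
Ending inventory (cost pool remaining) = $3,283.00

COGS = $10,083.50; ending inventory = $3,283.00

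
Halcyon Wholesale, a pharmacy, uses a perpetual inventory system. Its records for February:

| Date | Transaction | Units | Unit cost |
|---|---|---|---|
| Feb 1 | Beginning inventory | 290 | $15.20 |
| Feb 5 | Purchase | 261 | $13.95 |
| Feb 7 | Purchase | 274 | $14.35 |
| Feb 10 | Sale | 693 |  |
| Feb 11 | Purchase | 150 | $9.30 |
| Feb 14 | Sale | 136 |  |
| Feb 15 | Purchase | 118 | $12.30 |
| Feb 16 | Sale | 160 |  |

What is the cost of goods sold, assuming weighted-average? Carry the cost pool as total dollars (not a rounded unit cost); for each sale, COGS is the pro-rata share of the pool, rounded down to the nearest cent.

After Feb 1: 290 on hand, pool $4,408.00 (≈ $15.2000 each)
After Feb 5: 551 on hand, pool $8,048.95 (≈ $14.6079 each)
After Feb 7: 825 on hand, pool $11,980.85 (≈ $14.5222 each)
Feb 10, sell 693: 693/825 × $11,980.85 → $10,063.91
After Feb 11: 282 on hand, pool $3,311.94 (≈ $11.7445 each)
Feb 14, sell 136: 136/282 × $3,311.94 → $1,597.24
After Feb 15: 264 on hand, pool $3,166.10 (≈ $11.9928 each)
Feb 16, sell 160: 160/264 × $3,166.10 → $1,918.84
Total COGS = $10,063.91 + $1,597.24 + $1,918.84 = $13,579.99
Ending inventory (cost pool remaining) = $1,247.26

COGS = $13,579.99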